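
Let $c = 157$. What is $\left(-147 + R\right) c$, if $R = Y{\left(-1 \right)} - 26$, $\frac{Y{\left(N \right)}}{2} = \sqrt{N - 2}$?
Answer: $-27161 + 314 i \sqrt{3} \approx -27161.0 + 543.86 i$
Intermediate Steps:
$Y{\left(N \right)} = 2 \sqrt{-2 + N}$ ($Y{\left(N \right)} = 2 \sqrt{N - 2} = 2 \sqrt{-2 + N}$)
$R = -26 + 2 i \sqrt{3}$ ($R = 2 \sqrt{-2 - 1} - 26 = 2 \sqrt{-3} - 26 = 2 i \sqrt{3} - 26 = -26 + 2 i \sqrt{3} \approx -26.0 + 3.4641 i$)
$\left(-147 + R\right) c = \left(-147 - \left(26 - 2 i \sqrt{3}\right)\right) 157 = \left(-173 + 2 i \sqrt{3}\right) 157 = -27161 + 314 i \sqrt{3}$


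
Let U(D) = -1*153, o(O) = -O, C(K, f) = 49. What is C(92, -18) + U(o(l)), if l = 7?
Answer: -104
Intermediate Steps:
U(D) = -153
C(92, -18) + U(o(l)) = 49 - 153 = -104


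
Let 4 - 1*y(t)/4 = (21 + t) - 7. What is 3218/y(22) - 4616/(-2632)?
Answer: -492433/21056 ≈ -23.387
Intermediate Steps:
y(t) = -40 - 4*t (y(t) = 16 - 4*((21 + t) - 7) = 16 - 4*(14 + t) = 16 + (-56 - 4*t) = -40 - 4*t)
3218/y(22) - 4616/(-2632) = 3218/(-40 - 4*22) - 4616/(-2632) = 3218/(-40 - 88) - 4616*(-1/2632) = 3218/(-128) + 577/329 = 3218*(-1/128) + 577/329 = -1609/64 + 577/329 = -492433/21056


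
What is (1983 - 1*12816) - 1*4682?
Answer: -15515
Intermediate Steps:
(1983 - 1*12816) - 1*4682 = (1983 - 12816) - 4682 = -10833 - 4682 = -15515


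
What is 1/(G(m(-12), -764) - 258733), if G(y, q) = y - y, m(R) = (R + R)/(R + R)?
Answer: -1/258733 ≈ -3.8650e-6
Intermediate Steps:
m(R) = 1 (m(R) = (2*R)/((2*R)) = (2*R)*(1/(2*R)) = 1)
G(y, q) = 0
1/(G(m(-12), -764) - 258733) = 1/(0 - 258733) = 1/(-258733) = -1/258733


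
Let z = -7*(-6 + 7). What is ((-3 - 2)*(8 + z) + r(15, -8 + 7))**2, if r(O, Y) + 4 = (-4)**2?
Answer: 49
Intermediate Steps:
z = -7 (z = -7*1 = -7)
r(O, Y) = 12 (r(O, Y) = -4 + (-4)**2 = -4 + 16 = 12)
((-3 - 2)*(8 + z) + r(15, -8 + 7))**2 = ((-3 - 2)*(8 - 7) + 12)**2 = (-5*1 + 12)**2 = (-5 + 12)**2 = 7**2 = 49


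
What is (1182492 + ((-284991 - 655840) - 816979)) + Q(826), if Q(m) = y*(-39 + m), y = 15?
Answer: -563513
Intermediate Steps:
Q(m) = -585 + 15*m (Q(m) = 15*(-39 + m) = -585 + 15*m)
(1182492 + ((-284991 - 655840) - 816979)) + Q(826) = (1182492 + ((-284991 - 655840) - 816979)) + (-585 + 15*826) = (1182492 + (-940831 - 816979)) + (-585 + 12390) = (1182492 - 1757810) + 11805 = -575318 + 11805 = -563513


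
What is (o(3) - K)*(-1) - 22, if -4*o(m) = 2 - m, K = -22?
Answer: -177/4 ≈ -44.250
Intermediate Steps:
o(m) = -½ + m/4 (o(m) = -(2 - m)/4 = -½ + m/4)
(o(3) - K)*(-1) - 22 = ((-½ + (¼)*3) - 1*(-22))*(-1) - 22 = ((-½ + ¾) + 22)*(-1) - 22 = (¼ + 22)*(-1) - 22 = (89/4)*(-1) - 22 = -89/4 - 22 = -177/4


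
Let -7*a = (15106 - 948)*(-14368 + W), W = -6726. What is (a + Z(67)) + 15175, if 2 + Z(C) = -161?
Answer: 298753936/7 ≈ 4.2679e+7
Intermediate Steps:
Z(C) = -163 (Z(C) = -2 - 161 = -163)
a = 298648852/7 (a = -(15106 - 948)*(-14368 - 6726)/7 = -14158*(-21094)/7 = -1/7*(-298648852) = 298648852/7 ≈ 4.2664e+7)
(a + Z(67)) + 15175 = (298648852/7 - 163) + 15175 = 298647711/7 + 15175 = 298753936/7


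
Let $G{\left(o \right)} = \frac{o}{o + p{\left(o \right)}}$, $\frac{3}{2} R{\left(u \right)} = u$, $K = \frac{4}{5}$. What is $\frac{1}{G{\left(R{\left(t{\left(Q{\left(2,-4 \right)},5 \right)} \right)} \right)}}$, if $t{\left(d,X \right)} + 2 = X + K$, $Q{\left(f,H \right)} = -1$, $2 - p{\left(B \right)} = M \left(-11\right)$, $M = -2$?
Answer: $- \frac{131}{19} \approx -6.8947$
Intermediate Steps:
$p{\left(B \right)} = -20$ ($p{\left(B \right)} = 2 - \left(-2\right) \left(-11\right) = 2 - 22 = -20$)
$K = \frac{4}{5}$ ($K = 4 \cdot \frac{1}{5} = \frac{4}{5} \approx 0.8$)
$t{\left(d,X \right)} = - \frac{6}{5} + X$ ($t{\left(d,X \right)} = -2 + \left(X + \frac{4}{5}\right) = -2 + \left(\frac{4}{5} + X\right) = - \frac{6}{5} + X$)
$R{\left(u \right)} = \frac{2 u}{3}$
$G{\left(o \right)} = \frac{o}{-20 + o}$ ($G{\left(o \right)} = \frac{o}{o - 20} = \frac{o}{-20 + o}$)
$\frac{1}{G{\left(R{\left(t{\left(Q{\left(2,-4 \right)},5 \right)} \right)} \right)}} = \frac{1}{\frac{2 \left(- \frac{6}{5} + 5\right)}{3} \frac{1}{-20 + \frac{2 \left(- \frac{6}{5} + 5\right)}{3}}} = \frac{1}{\frac{2}{3} \cdot \frac{19}{5} \frac{1}{-20 + \frac{2}{3} \cdot \frac{19}{5}}} = \frac{1}{\frac{38}{15} \frac{1}{-20 + \frac{38}{15}}} = \frac{1}{\frac{38}{15} \frac{1}{- \frac{262}{15}}} = \frac{1}{\frac{38}{15} \left(- \frac{15}{262}\right)} = \frac{1}{- \frac{19}{131}} = - \frac{131}{19}$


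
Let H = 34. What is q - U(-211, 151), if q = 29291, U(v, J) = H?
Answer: 29257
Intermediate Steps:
U(v, J) = 34
q - U(-211, 151) = 29291 - 1*34 = 29291 - 34 = 29257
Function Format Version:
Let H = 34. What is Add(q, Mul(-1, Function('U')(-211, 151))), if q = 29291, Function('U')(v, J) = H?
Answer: 29257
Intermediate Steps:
Function('U')(v, J) = 34
Add(q, Mul(-1, Function('U')(-211, 151))) = Add(29291, Mul(-1, 34)) = Add(29291, -34) = 29257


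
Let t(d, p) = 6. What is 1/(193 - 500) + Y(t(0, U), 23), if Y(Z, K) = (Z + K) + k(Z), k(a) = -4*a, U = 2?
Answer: 1534/307 ≈ 4.9967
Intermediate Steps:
Y(Z, K) = K - 3*Z (Y(Z, K) = (Z + K) - 4*Z = (K + Z) - 4*Z = K - 3*Z)
1/(193 - 500) + Y(t(0, U), 23) = 1/(193 - 500) + (23 - 3*6) = 1/(-307) + (23 - 18) = -1/307 + 5 = 1534/307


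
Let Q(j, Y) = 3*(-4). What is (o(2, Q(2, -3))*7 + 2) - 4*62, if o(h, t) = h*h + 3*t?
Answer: -470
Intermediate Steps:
Q(j, Y) = -12
o(h, t) = h**2 + 3*t
(o(2, Q(2, -3))*7 + 2) - 4*62 = ((2**2 + 3*(-12))*7 + 2) - 4*62 = ((4 - 36)*7 + 2) - 248 = (-32*7 + 2) - 248 = (-224 + 2) - 248 = -222 - 248 = -470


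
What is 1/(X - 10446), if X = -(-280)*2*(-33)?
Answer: -1/28926 ≈ -3.4571e-5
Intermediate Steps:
X = -18480 (X = -35*(-16)*(-33) = 560*(-33) = -18480)
1/(X - 10446) = 1/(-18480 - 10446) = 1/(-28926) = -1/28926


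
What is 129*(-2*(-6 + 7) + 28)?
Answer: 3354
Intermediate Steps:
129*(-2*(-6 + 7) + 28) = 129*(-2*1 + 28) = 129*(-2 + 28) = 129*26 = 3354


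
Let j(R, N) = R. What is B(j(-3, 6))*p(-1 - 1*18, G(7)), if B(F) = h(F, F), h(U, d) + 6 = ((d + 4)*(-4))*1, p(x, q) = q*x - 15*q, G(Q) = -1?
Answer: -340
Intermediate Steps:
p(x, q) = -15*q + q*x
h(U, d) = -22 - 4*d (h(U, d) = -6 + ((d + 4)*(-4))*1 = -6 + ((4 + d)*(-4))*1 = -6 + (-16 - 4*d)*1 = -6 + (-16 - 4*d) = -22 - 4*d)
B(F) = -22 - 4*F
B(j(-3, 6))*p(-1 - 1*18, G(7)) = (-22 - 4*(-3))*(-(-15 + (-1 - 1*18))) = (-22 + 12)*(-(-15 + (-1 - 18))) = -(-10)*(-15 - 19) = -(-10)*(-34) = -10*34 = -340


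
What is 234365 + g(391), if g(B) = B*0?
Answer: 234365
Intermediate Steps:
g(B) = 0
234365 + g(391) = 234365 + 0 = 234365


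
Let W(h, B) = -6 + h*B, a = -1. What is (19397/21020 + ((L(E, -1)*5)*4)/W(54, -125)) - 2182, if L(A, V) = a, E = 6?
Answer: -77434199327/35502780 ≈ -2181.1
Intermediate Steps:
W(h, B) = -6 + B*h
L(A, V) = -1
(19397/21020 + ((L(E, -1)*5)*4)/W(54, -125)) - 2182 = (19397/21020 + (-1*5*4)/(-6 - 125*54)) - 2182 = (19397*(1/21020) + (-5*4)/(-6 - 6750)) - 2182 = (19397/21020 - 20/(-6756)) - 2182 = (19397/21020 - 20*(-1/6756)) - 2182 = (19397/21020 + 5/1689) - 2182 = 32866633/35502780 - 2182 = -77434199327/35502780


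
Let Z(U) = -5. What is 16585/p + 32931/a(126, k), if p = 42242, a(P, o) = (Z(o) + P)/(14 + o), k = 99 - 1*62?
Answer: 70946643187/5111282 ≈ 13880.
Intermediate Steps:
k = 37 (k = 99 - 62 = 37)
a(P, o) = (-5 + P)/(14 + o)
16585/p + 32931/a(126, k) = 16585/42242 + 32931/(((-5 + 126)/(14 + 37))) = 16585*(1/42242) + 32931/((121/51)) = 16585/42242 + 32931/(((1/51)*121)) = 16585/42242 + 32931/(121/51) = 16585/42242 + 32931*(51/121) = 16585/42242 + 1679481/121 = 70946643187/5111282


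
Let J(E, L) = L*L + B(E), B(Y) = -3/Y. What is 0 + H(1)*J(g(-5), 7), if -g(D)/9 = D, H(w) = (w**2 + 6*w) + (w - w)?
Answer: 5138/15 ≈ 342.53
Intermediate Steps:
H(w) = w**2 + 6*w (H(w) = (w**2 + 6*w) + 0 = w**2 + 6*w)
g(D) = -9*D
J(E, L) = L**2 - 3/E (J(E, L) = L*L - 3/E = L**2 - 3/E)
0 + H(1)*J(g(-5), 7) = 0 + (1*(6 + 1))*(7**2 - 3/((-9*(-5)))) = 0 + (1*7)*(49 - 3/45) = 0 + 7*(49 - 3*1/45) = 0 + 7*(49 - 1/15) = 0 + 7*(734/15) = 0 + 5138/15 = 5138/15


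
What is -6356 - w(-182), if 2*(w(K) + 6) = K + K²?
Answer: -22821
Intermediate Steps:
w(K) = -6 + K/2 + K²/2 (w(K) = -6 + (K + K²)/2 = -6 + (K/2 + K²/2) = -6 + K/2 + K²/2)
-6356 - w(-182) = -6356 - (-6 + (½)*(-182) + (½)*(-182)²) = -6356 - (-6 - 91 + (½)*33124) = -6356 - (-6 - 91 + 16562) = -6356 - 1*16465 = -6356 - 16465 = -22821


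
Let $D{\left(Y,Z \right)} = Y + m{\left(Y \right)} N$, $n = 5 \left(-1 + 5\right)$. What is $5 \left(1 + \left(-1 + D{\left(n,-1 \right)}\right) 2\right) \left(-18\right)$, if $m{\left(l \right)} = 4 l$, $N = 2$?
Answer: $-32310$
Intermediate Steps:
$n = 20$ ($n = 5 \cdot 4 = 20$)
$D{\left(Y,Z \right)} = 9 Y$ ($D{\left(Y,Z \right)} = Y + 4 Y 2 = Y + 8 Y = 9 Y$)
$5 \left(1 + \left(-1 + D{\left(n,-1 \right)}\right) 2\right) \left(-18\right) = 5 \left(1 + \left(-1 + 9 \cdot 20\right) 2\right) \left(-18\right) = 5 \left(1 + \left(-1 + 180\right) 2\right) \left(-18\right) = 5 \left(1 + 179 \cdot 2\right) \left(-18\right) = 5 \left(1 + 358\right) \left(-18\right) = 5 \cdot 359 \left(-18\right) = 5 \left(-6462\right) = -32310$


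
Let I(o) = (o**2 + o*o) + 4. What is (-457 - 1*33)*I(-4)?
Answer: -17640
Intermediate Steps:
I(o) = 4 + 2*o**2 (I(o) = (o**2 + o**2) + 4 = 2*o**2 + 4 = 4 + 2*o**2)
(-457 - 1*33)*I(-4) = (-457 - 1*33)*(4 + 2*(-4)**2) = (-457 - 33)*(4 + 2*16) = -490*(4 + 32) = -490*36 = -17640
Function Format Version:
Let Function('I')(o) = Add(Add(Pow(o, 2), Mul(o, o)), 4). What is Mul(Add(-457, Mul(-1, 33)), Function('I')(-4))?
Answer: -17640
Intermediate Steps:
Function('I')(o) = Add(4, Mul(2, Pow(o, 2))) (Function('I')(o) = Add(Add(Pow(o, 2), Pow(o, 2)), 4) = Add(Mul(2, Pow(o, 2)), 4) = Add(4, Mul(2, Pow(o, 2))))
Mul(Add(-457, Mul(-1, 33)), Function('I')(-4)) = Mul(Add(-457, Mul(-1, 33)), Add(4, Mul(2, Pow(-4, 2)))) = Mul(Add(-457, -33), Add(4, Mul(2, 16))) = Mul(-490, Add(4, 32)) = Mul(-490, 36) = -17640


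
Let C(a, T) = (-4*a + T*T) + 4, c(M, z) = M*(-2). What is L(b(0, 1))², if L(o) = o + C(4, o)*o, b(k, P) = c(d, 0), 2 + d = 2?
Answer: 0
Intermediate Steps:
d = 0 (d = -2 + 2 = 0)
c(M, z) = -2*M
C(a, T) = 4 + T² - 4*a (C(a, T) = (-4*a + T²) + 4 = (T² - 4*a) + 4 = 4 + T² - 4*a)
b(k, P) = 0 (b(k, P) = -2*0 = 0)
L(o) = o + o*(-12 + o²) (L(o) = o + (4 + o² - 4*4)*o = o + (4 + o² - 16)*o = o + (-12 + o²)*o = o + o*(-12 + o²))
L(b(0, 1))² = (0*(-11 + 0²))² = (0*(-11 + 0))² = (0*(-11))² = 0² = 0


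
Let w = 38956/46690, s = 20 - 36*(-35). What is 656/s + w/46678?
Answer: 893583451/1743516656 ≈ 0.51252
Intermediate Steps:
s = 1280 (s = 20 + 1260 = 1280)
w = 19478/23345 (w = 38956*(1/46690) = 19478/23345 ≈ 0.83435)
656/s + w/46678 = 656/1280 + (19478/23345)/46678 = 656*(1/1280) + (19478/23345)*(1/46678) = 41/80 + 9739/544848955 = 893583451/1743516656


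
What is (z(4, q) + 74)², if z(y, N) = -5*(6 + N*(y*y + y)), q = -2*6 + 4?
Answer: 712336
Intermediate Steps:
q = -8 (q = -12 + 4 = -8)
z(y, N) = -30 - 5*N*(y + y²) (z(y, N) = -5*(6 + N*(y² + y)) = -5*(6 + N*(y + y²)) = -30 - 5*N*(y + y²))
(z(4, q) + 74)² = ((-30 - 5*(-8)*4 - 5*(-8)*4²) + 74)² = ((-30 + 160 - 5*(-8)*16) + 74)² = ((-30 + 160 + 640) + 74)² = (770 + 74)² = 844² = 712336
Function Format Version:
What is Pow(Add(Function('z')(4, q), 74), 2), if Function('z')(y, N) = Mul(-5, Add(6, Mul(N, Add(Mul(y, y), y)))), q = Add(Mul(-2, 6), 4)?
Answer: 712336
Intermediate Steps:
q = -8 (q = Add(-12, 4) = -8)
Function('z')(y, N) = Add(-30, Mul(-5, N, Add(y, Pow(y, 2)))) (Function('z')(y, N) = Mul(-5, Add(6, Mul(N, Add(Pow(y, 2), y)))) = Mul(-5, Add(6, Mul(N, Add(y, Pow(y, 2))))) = Add(-30, Mul(-5, N, Add(y, Pow(y, 2)))))
Pow(Add(Function('z')(4, q), 74), 2) = Pow(Add(Add(-30, Mul(-5, -8, 4), Mul(-5, -8, Pow(4, 2))), 74), 2) = Pow(Add(Add(-30, 160, Mul(-5, -8, 16)), 74), 2) = Pow(Add(Add(-30, 160, 640), 74), 2) = Pow(Add(770, 74), 2) = Pow(844, 2) = 712336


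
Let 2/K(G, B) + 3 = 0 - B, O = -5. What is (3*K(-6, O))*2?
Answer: 6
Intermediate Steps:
K(G, B) = 2/(-3 - B) (K(G, B) = 2/(-3 + (0 - B)) = 2/(-3 - B))
(3*K(-6, O))*2 = (3*(-2/(3 - 5)))*2 = (3*(-2/(-2)))*2 = (3*(-2*(-1/2)))*2 = (3*1)*2 = 3*2 = 6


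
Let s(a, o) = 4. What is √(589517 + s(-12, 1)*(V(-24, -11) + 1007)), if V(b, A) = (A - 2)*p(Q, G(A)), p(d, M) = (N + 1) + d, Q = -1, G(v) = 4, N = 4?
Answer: √593337 ≈ 770.28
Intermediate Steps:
p(d, M) = 5 + d (p(d, M) = (4 + 1) + d = 5 + d)
V(b, A) = -8 + 4*A (V(b, A) = (A - 2)*(5 - 1) = (-2 + A)*4 = -8 + 4*A)
√(589517 + s(-12, 1)*(V(-24, -11) + 1007)) = √(589517 + 4*((-8 + 4*(-11)) + 1007)) = √(589517 + 4*((-8 - 44) + 1007)) = √(589517 + 4*(-52 + 1007)) = √(589517 + 4*955) = √(589517 + 3820) = √593337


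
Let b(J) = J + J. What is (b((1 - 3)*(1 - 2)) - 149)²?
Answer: 21025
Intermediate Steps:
b(J) = 2*J
(b((1 - 3)*(1 - 2)) - 149)² = (2*((1 - 3)*(1 - 2)) - 149)² = (2*(-2*(-1)) - 149)² = (2*2 - 149)² = (4 - 149)² = (-145)² = 21025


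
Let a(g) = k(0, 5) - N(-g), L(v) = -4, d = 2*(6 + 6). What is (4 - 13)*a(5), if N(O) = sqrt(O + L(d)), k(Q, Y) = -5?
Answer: 45 + 27*I ≈ 45.0 + 27.0*I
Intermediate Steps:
d = 24 (d = 2*12 = 24)
N(O) = sqrt(-4 + O) (N(O) = sqrt(O - 4) = sqrt(-4 + O))
a(g) = -5 - sqrt(-4 - g)
(4 - 13)*a(5) = (4 - 13)*(-5 - sqrt(-4 - 1*5)) = -9*(-5 - sqrt(-4 - 5)) = -9*(-5 - sqrt(-9)) = -9*(-5 - 3*I) = 45 + 27*I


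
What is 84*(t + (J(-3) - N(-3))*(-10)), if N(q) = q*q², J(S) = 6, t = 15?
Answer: -26460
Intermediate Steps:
N(q) = q³
84*(t + (J(-3) - N(-3))*(-10)) = 84*(15 + (6 - 1*(-3)³)*(-10)) = 84*(15 + (6 - 1*(-27))*(-10)) = 84*(15 + (6 + 27)*(-10)) = 84*(15 + 33*(-10)) = 84*(15 - 330) = 84*(-315) = -26460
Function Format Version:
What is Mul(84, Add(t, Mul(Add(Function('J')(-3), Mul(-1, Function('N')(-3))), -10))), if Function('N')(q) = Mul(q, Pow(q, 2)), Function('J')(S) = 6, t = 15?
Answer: -26460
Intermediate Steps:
Function('N')(q) = Pow(q, 3)
Mul(84, Add(t, Mul(Add(Function('J')(-3), Mul(-1, Function('N')(-3))), -10))) = Mul(84, Add(15, Mul(Add(6, Mul(-1, Pow(-3, 3))), -10))) = Mul(84, Add(15, Mul(Add(6, Mul(-1, -27)), -10))) = Mul(84, Add(15, Mul(Add(6, 27), -10))) = Mul(84, Add(15, Mul(33, -10))) = Mul(84, Add(15, -330)) = Mul(84, -315) = -26460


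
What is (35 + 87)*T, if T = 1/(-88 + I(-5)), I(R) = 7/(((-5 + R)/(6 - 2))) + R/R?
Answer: -610/449 ≈ -1.3586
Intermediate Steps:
I(R) = 1 + 7/(-5/4 + R/4) (I(R) = 7/(((-5 + R)/4)) + 1 = 7/(((-5 + R)*(1/4))) + 1 = 7/(-5/4 + R/4) + 1 = 1 + 7/(-5/4 + R/4))
T = -5/449 (T = 1/(-88 + (23 - 5)/(-5 - 5)) = 1/(-88 + 18/(-10)) = 1/(-88 - 1/10*18) = 1/(-88 - 9/5) = 1/(-449/5) = -5/449 ≈ -0.011136)
(35 + 87)*T = (35 + 87)*(-5/449) = 122*(-5/449) = -610/449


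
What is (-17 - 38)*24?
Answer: -1320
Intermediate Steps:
(-17 - 38)*24 = -55*24 = -1320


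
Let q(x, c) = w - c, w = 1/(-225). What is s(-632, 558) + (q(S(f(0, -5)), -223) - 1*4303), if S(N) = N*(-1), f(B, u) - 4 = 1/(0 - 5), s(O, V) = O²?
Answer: 88952399/225 ≈ 3.9534e+5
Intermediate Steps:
f(B, u) = 19/5 (f(B, u) = 4 + 1/(0 - 5) = 4 + 1/(-5) = 4 - ⅕ = 19/5)
w = -1/225 ≈ -0.0044444
S(N) = -N
q(x, c) = -1/225 - c
s(-632, 558) + (q(S(f(0, -5)), -223) - 1*4303) = (-632)² + ((-1/225 - 1*(-223)) - 1*4303) = 399424 + ((-1/225 + 223) - 4303) = 399424 + (50174/225 - 4303) = 399424 - 918001/225 = 88952399/225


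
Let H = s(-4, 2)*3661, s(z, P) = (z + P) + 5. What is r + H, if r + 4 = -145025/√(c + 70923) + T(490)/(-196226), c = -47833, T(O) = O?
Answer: 1077182382/98113 - 29005*√23090/4618 ≈ 10025.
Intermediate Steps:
s(z, P) = 5 + P + z (s(z, P) = (P + z) + 5 = 5 + P + z)
H = 10983 (H = (5 + 2 - 4)*3661 = 3*3661 = 10983)
r = -392697/98113 - 29005*√23090/4618 (r = -4 + (-145025/√(-47833 + 70923) + 490/(-196226)) = -4 + (-145025*√23090/23090 + 490*(-1/196226)) = -4 + (-29005*√23090/4618 - 245/98113) = -4 + (-245/98113 - 29005*√23090/4618) = -392697/98113 - 29005*√23090/4618 ≈ -958.40)
r + H = (-392697/98113 - 29005*√23090/4618) + 10983 = 1077182382/98113 - 29005*√23090/4618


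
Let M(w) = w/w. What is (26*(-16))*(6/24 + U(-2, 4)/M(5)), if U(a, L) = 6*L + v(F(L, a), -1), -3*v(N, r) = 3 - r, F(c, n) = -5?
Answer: -28600/3 ≈ -9533.3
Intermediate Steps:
v(N, r) = -1 + r/3 (v(N, r) = -(3 - r)/3 = -1 + r/3)
U(a, L) = -4/3 + 6*L (U(a, L) = 6*L + (-1 + (⅓)*(-1)) = 6*L + (-1 - ⅓) = 6*L - 4/3 = -4/3 + 6*L)
M(w) = 1
(26*(-16))*(6/24 + U(-2, 4)/M(5)) = (26*(-16))*(6/24 + (-4/3 + 6*4)/1) = -416*(6*(1/24) + (-4/3 + 24)*1) = -416*(¼ + (68/3)*1) = -416*(¼ + 68/3) = -416*275/12 = -28600/3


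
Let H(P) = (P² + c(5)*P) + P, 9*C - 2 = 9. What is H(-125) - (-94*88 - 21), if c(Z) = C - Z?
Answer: 218387/9 ≈ 24265.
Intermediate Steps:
C = 11/9 (C = 2/9 + (⅑)*9 = 2/9 + 1 = 11/9 ≈ 1.2222)
c(Z) = 11/9 - Z
H(P) = P² - 25*P/9 (H(P) = (P² + (11/9 - 1*5)*P) + P = (P² + (11/9 - 5)*P) + P = (P² - 34*P/9) + P = P² - 25*P/9)
H(-125) - (-94*88 - 21) = (⅑)*(-125)*(-25 + 9*(-125)) - (-94*88 - 21) = (⅑)*(-125)*(-25 - 1125) - (-8272 - 21) = (⅑)*(-125)*(-1150) - 1*(-8293) = 143750/9 + 8293 = 218387/9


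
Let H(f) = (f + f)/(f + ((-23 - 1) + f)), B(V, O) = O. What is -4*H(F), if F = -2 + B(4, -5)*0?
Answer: -4/7 ≈ -0.57143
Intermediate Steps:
F = -2 (F = -2 - 5*0 = -2 + 0 = -2)
H(f) = 2*f/(-24 + 2*f) (H(f) = (2*f)/(f + (-24 + f)) = (2*f)/(-24 + 2*f) = 2*f/(-24 + 2*f))
-4*H(F) = -(-8)/(-12 - 2) = -(-8)/(-14) = -(-8)*(-1)/14 = -4*1/7 = -4/7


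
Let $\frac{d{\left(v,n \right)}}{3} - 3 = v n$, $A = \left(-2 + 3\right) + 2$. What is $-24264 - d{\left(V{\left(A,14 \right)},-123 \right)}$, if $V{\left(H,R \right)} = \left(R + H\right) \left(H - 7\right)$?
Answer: $-49365$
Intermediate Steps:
$A = 3$ ($A = 1 + 2 = 3$)
$V{\left(H,R \right)} = \left(-7 + H\right) \left(H + R\right)$ ($V{\left(H,R \right)} = \left(H + R\right) \left(-7 + H\right) = \left(-7 + H\right) \left(H + R\right)$)
$d{\left(v,n \right)} = 9 + 3 n v$ ($d{\left(v,n \right)} = 9 + 3 v n = 9 + 3 n v$)
$-24264 - d{\left(V{\left(A,14 \right)},-123 \right)} = -24264 - \left(9 + 3 \left(-123\right) \left(3^{2} - 21 - 98 + 3 \cdot 14\right)\right) = -24264 - \left(9 + 3 \left(-123\right) \left(9 - 21 - 98 + 42\right)\right) = -24264 - \left(9 + 3 \left(-123\right) \left(-68\right)\right) = -24264 - \left(9 + 25092\right) = -24264 - 25101 = -49365$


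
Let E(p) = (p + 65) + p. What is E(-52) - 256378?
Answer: -256417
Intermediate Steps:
E(p) = 65 + 2*p (E(p) = (65 + p) + p = 65 + 2*p)
E(-52) - 256378 = (65 + 2*(-52)) - 256378 = (65 - 104) - 256378 = -39 - 256378 = -256417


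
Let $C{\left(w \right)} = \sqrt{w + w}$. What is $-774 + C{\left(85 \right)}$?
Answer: $-774 + \sqrt{170} \approx -760.96$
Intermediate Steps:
$C{\left(w \right)} = \sqrt{2} \sqrt{w}$ ($C{\left(w \right)} = \sqrt{2 w} = \sqrt{2} \sqrt{w}$)
$-774 + C{\left(85 \right)} = -774 + \sqrt{2} \sqrt{85} = -774 + \sqrt{170}$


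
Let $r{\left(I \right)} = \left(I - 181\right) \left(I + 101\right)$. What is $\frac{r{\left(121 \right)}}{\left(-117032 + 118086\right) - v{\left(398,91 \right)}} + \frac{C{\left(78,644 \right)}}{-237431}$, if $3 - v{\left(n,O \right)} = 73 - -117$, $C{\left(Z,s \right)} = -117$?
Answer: $- \frac{3162435723}{294651871} \approx -10.733$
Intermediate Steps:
$r{\left(I \right)} = \left(-181 + I\right) \left(101 + I\right)$
$v{\left(n,O \right)} = -187$ ($v{\left(n,O \right)} = 3 - \left(73 - -117\right) = 3 - \left(73 + 117\right) = 3 - 190 = -187$)
$\frac{r{\left(121 \right)}}{\left(-117032 + 118086\right) - v{\left(398,91 \right)}} + \frac{C{\left(78,644 \right)}}{-237431} = \frac{-18281 + 121^{2} - 9680}{\left(-117032 + 118086\right) - -187} - \frac{117}{-237431} = \frac{-18281 + 14641 - 9680}{1054 + 187} - - \frac{117}{237431} = - \frac{13320}{1241} + \frac{117}{237431} = - \frac{3162435723}{294651871}$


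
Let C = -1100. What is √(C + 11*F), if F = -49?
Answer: I*√1639 ≈ 40.485*I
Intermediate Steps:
√(C + 11*F) = √(-1100 + 11*(-49)) = √(-1100 - 539) = √(-1639) = I*√1639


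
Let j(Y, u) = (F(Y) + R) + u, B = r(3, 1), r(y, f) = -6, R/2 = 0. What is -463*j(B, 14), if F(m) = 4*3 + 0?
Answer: -12038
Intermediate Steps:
F(m) = 12 (F(m) = 12 + 0 = 12)
R = 0 (R = 2*0 = 0)
B = -6
j(Y, u) = 12 + u (j(Y, u) = (12 + 0) + u = 12 + u)
-463*j(B, 14) = -463*(12 + 14) = -463*26 = -12038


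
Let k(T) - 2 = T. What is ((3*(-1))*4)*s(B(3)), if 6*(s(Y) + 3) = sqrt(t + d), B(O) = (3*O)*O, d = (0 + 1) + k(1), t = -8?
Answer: 36 - 4*I ≈ 36.0 - 4.0*I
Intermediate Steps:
k(T) = 2 + T
d = 4 (d = (0 + 1) + (2 + 1) = 1 + 3 = 4)
B(O) = 3*O**2
s(Y) = -3 + I/3 (s(Y) = -3 + sqrt(-8 + 4)/6 = -3 + sqrt(-4)/6 = -3 + (2*I)/6 = -3 + I/3)
((3*(-1))*4)*s(B(3)) = ((3*(-1))*4)*(-3 + I/3) = (-3*4)*(-3 + I/3) = -12*(-3 + I/3) = 36 - 4*I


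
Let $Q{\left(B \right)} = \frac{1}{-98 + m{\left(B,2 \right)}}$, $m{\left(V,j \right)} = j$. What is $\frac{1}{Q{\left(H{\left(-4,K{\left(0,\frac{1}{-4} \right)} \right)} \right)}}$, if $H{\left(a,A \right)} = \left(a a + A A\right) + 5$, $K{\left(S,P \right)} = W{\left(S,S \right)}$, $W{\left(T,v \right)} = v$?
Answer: $-96$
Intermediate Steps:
$K{\left(S,P \right)} = S$
$H{\left(a,A \right)} = 5 + A^{2} + a^{2}$ ($H{\left(a,A \right)} = \left(a^{2} + A^{2}\right) + 5 = \left(A^{2} + a^{2}\right) + 5 = 5 + A^{2} + a^{2}$)
$Q{\left(B \right)} = - \frac{1}{96}$ ($Q{\left(B \right)} = \frac{1}{-98 + 2} = \frac{1}{-96} = - \frac{1}{96}$)
$\frac{1}{Q{\left(H{\left(-4,K{\left(0,\frac{1}{-4} \right)} \right)} \right)}} = \frac{1}{- \frac{1}{96}} = -96$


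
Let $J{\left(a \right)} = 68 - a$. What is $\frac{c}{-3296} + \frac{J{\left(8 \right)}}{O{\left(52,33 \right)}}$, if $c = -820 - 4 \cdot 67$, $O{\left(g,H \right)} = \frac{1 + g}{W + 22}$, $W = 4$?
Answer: $\frac{162482}{5459} \approx 29.764$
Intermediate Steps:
$O{\left(g,H \right)} = \frac{1}{26} + \frac{g}{26}$ ($O{\left(g,H \right)} = \frac{1 + g}{4 + 22} = \frac{1 + g}{26} = \left(1 + g\right) \frac{1}{26} = \frac{1}{26} + \frac{g}{26}$)
$c = -1088$ ($c = -820 - 268 = -1088$)
$\frac{c}{-3296} + \frac{J{\left(8 \right)}}{O{\left(52,33 \right)}} = - \frac{1088}{-3296} + \frac{68 - 8}{\frac{1}{26} + \frac{1}{26} \cdot 52} = \left(-1088\right) \left(- \frac{1}{3296}\right) + \frac{68 - 8}{\frac{1}{26} + 2} = \frac{34}{103} + \frac{60}{\frac{53}{26}} = \frac{34}{103} + 60 \cdot \frac{26}{53} = \frac{34}{103} + \frac{1560}{53} = \frac{162482}{5459}$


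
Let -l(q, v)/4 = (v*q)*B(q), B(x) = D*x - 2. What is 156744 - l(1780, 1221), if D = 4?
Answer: 61880632104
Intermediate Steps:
B(x) = -2 + 4*x (B(x) = 4*x - 2 = -2 + 4*x)
l(q, v) = -4*q*v*(-2 + 4*q) (l(q, v) = -4*v*q*(-2 + 4*q) = -4*q*v*(-2 + 4*q))
156744 - l(1780, 1221) = 156744 - 8*1780*1221*(1 - 2*1780) = 156744 - 8*1780*1221*(1 - 3560) = 156744 - 8*1780*1221*(-3559) = 156744 - 1*(-61880475360) = 156744 + 61880475360 = 61880632104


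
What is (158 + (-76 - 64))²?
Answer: 324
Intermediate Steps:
(158 + (-76 - 64))² = (158 - 140)² = 18² = 324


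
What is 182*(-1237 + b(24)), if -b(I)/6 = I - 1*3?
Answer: -248066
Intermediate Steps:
b(I) = 18 - 6*I (b(I) = -6*(I - 1*3) = -6*(I - 3) = -6*(-3 + I) = 18 - 6*I)
182*(-1237 + b(24)) = 182*(-1237 + (18 - 6*24)) = 182*(-1237 + (18 - 144)) = 182*(-1237 - 126) = 182*(-1363) = -248066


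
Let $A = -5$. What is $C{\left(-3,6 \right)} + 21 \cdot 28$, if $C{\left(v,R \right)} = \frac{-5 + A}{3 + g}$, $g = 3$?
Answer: $\frac{1759}{3} \approx 586.33$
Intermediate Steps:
$C{\left(v,R \right)} = - \frac{5}{3}$ ($C{\left(v,R \right)} = \frac{-5 - 5}{3 + 3} = - \frac{10}{6} = \left(-10\right) \frac{1}{6} = - \frac{5}{3}$)
$C{\left(-3,6 \right)} + 21 \cdot 28 = - \frac{5}{3} + 21 \cdot 28 = - \frac{5}{3} + 588 = \frac{1759}{3}$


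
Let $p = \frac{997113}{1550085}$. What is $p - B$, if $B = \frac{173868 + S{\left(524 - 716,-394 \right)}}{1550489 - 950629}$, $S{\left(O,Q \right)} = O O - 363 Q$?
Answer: $\frac{1659314503}{30994466270} \approx 0.053536$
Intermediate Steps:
$S{\left(O,Q \right)} = O^{2} - 363 Q$
$B = \frac{176877}{299930}$ ($B = \frac{173868 + \left(\left(524 - 716\right)^{2} - -143022\right)}{1550489 - 950629} = \frac{173868 + \left(\left(-192\right)^{2} + 143022\right)}{599860} = \left(173868 + \left(36864 + 143022\right)\right) \frac{1}{599860} = \left(173868 + 179886\right) \frac{1}{599860} = 353754 \cdot \frac{1}{599860} = \frac{176877}{299930} \approx 0.58973$)
$p = \frac{332371}{516695}$ ($p = 997113 \cdot \frac{1}{1550085} = \frac{332371}{516695} \approx 0.64326$)
$p - B = \frac{332371}{516695} - \frac{176877}{299930} = \frac{1659314503}{30994466270}$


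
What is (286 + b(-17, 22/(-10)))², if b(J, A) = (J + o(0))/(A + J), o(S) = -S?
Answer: 758506681/9216 ≈ 82303.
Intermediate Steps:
b(J, A) = J/(A + J) (b(J, A) = (J - 1*0)/(A + J) = (J + 0)/(A + J) = J/(A + J))
(286 + b(-17, 22/(-10)))² = (286 - 17/(22/(-10) - 17))² = (286 - 17/(22*(-⅒) - 17))² = (286 - 17/(-11/5 - 17))² = (286 - 17/(-96/5))² = (286 - 17*(-5/96))² = (286 + 85/96)² = (27541/96)² = 758506681/9216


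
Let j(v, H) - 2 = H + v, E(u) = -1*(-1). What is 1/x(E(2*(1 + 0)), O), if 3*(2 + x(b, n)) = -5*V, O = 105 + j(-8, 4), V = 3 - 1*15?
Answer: 1/18 ≈ 0.055556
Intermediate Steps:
E(u) = 1
j(v, H) = 2 + H + v (j(v, H) = 2 + (H + v) = 2 + H + v)
V = -12 (V = 3 - 15 = -12)
O = 103 (O = 105 + (2 + 4 - 8) = 105 - 2 = 103)
x(b, n) = 18 (x(b, n) = -2 + (-5*(-12))/3 = -2 + (1/3)*60 = -2 + 20 = 18)
1/x(E(2*(1 + 0)), O) = 1/18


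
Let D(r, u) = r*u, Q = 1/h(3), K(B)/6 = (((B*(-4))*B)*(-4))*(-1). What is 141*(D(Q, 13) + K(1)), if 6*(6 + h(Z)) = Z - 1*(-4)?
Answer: -403542/29 ≈ -13915.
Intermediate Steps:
h(Z) = -16/3 + Z/6 (h(Z) = -6 + (Z - 1*(-4))/6 = -6 + (Z + 4)/6 = -6 + (4 + Z)/6 = -6 + (⅔ + Z/6) = -16/3 + Z/6)
K(B) = -96*B² (K(B) = 6*((((B*(-4))*B)*(-4))*(-1)) = 6*((((-4*B)*B)*(-4))*(-1)) = 6*((-4*B²*(-4))*(-1)) = 6*((16*B²)*(-1)) = 6*(-16*B²) = -96*B²)
Q = -6/29 (Q = 1/(-16/3 + (⅙)*3) = 1/(-16/3 + ½) = 1/(-29/6) = -6/29 ≈ -0.20690)
141*(D(Q, 13) + K(1)) = 141*(-6/29*13 - 96*1²) = 141*(-78/29 - 96*1) = 141*(-78/29 - 96) = 141*(-2862/29) = -403542/29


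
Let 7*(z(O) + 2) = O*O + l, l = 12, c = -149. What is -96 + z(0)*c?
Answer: -374/7 ≈ -53.429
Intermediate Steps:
z(O) = -2/7 + O²/7 (z(O) = -2 + (O*O + 12)/7 = -2 + (O² + 12)/7 = -2 + (12 + O²)/7 = -2 + (12/7 + O²/7) = -2/7 + O²/7)
-96 + z(0)*c = -96 + (-2/7 + (⅐)*0²)*(-149) = -96 + (-2/7 + (⅐)*0)*(-149) = -96 + (-2/7 + 0)*(-149) = -96 - 2/7*(-149) = -96 + 298/7 = -374/7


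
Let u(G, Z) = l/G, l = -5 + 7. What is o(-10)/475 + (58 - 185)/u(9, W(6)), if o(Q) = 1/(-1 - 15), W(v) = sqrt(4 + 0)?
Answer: -4343401/7600 ≈ -571.50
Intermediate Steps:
l = 2
W(v) = 2 (W(v) = sqrt(4) = 2)
u(G, Z) = 2/G
o(Q) = -1/16 (o(Q) = 1/(-16) = -1/16)
o(-10)/475 + (58 - 185)/u(9, W(6)) = -1/16/475 + (58 - 185)/((2/9)) = -1/16*1/475 - 127/(2*(1/9)) = -1/7600 - 127/2/9 = -1/7600 - 127*9/2 = -1/7600 - 1143/2 = -4343401/7600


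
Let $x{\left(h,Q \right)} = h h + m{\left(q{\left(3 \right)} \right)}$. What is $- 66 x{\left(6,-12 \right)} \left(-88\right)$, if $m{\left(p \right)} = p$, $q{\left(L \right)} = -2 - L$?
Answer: $180048$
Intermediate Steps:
$x{\left(h,Q \right)} = -5 + h^{2}$ ($x{\left(h,Q \right)} = h h - 5 = h^{2} - 5 = -5 + h^{2}$)
$- 66 x{\left(6,-12 \right)} \left(-88\right) = - 66 \left(-5 + 6^{2}\right) \left(-88\right) = - 66 \left(-5 + 36\right) \left(-88\right) = \left(-66\right) 31 \left(-88\right) = \left(-2046\right) \left(-88\right) = 180048$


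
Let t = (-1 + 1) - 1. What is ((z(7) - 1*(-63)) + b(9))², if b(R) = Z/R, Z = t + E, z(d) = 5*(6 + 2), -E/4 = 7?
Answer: 806404/81 ≈ 9955.6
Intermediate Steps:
E = -28 (E = -4*7 = -28)
t = -1 (t = 0 - 1 = -1)
z(d) = 40 (z(d) = 5*8 = 40)
Z = -29 (Z = -1 - 28 = -29)
b(R) = -29/R
((z(7) - 1*(-63)) + b(9))² = ((40 - 1*(-63)) - 29/9)² = ((40 + 63) - 29*⅑)² = (103 - 29/9)² = (898/9)² = 806404/81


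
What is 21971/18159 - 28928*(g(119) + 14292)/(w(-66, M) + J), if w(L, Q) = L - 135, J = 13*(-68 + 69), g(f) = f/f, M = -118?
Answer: 1877041949821/853473 ≈ 2.1993e+6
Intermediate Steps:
g(f) = 1
J = 13 (J = 13*1 = 13)
w(L, Q) = -135 + L
21971/18159 - 28928*(g(119) + 14292)/(w(-66, M) + J) = 21971/18159 - 28928*(1 + 14292)/((-135 - 66) + 13) = 21971*(1/18159) - 28928*14293/(-201 + 13) = 21971/18159 - 28928/((-188*1/14293)) = 21971/18159 - 28928/(-188/14293) = 21971/18159 - 28928*(-14293/188) = 21971/18159 + 103366976/47 = 1877041949821/853473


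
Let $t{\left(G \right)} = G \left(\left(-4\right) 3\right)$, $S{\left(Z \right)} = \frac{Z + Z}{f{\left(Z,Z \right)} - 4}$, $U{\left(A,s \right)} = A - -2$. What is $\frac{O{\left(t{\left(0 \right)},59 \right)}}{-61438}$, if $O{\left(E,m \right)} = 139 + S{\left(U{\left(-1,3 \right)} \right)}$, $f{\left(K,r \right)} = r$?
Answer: $- \frac{415}{184314} \approx -0.0022516$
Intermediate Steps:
$U{\left(A,s \right)} = 2 + A$ ($U{\left(A,s \right)} = A + 2 = 2 + A$)
$S{\left(Z \right)} = \frac{2 Z}{-4 + Z}$ ($S{\left(Z \right)} = \frac{Z + Z}{Z - 4} = \frac{2 Z}{-4 + Z}$)
$t{\left(G \right)} = - 12 G$ ($t{\left(G \right)} = G \left(-12\right) = - 12 G$)
$O{\left(E,m \right)} = \frac{415}{3}$ ($O{\left(E,m \right)} = 139 + \frac{2 \left(2 - 1\right)}{-4 + \left(2 - 1\right)} = 139 + 2 \cdot 1 \frac{1}{-4 + 1} = 139 + 2 \cdot 1 \frac{1}{-3} = 139 + 2 \cdot 1 \left(- \frac{1}{3}\right) = 139 - \frac{2}{3} = \frac{415}{3}$)
$\frac{O{\left(t{\left(0 \right)},59 \right)}}{-61438} = \frac{415}{3 \left(-61438\right)} = \frac{415}{3} \left(- \frac{1}{61438}\right) = - \frac{415}{184314}$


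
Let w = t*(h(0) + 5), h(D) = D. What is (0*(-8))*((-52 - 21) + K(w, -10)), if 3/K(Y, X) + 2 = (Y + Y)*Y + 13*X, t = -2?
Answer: 0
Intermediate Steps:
w = -10 (w = -2*(0 + 5) = -2*5 = -10)
K(Y, X) = 3/(-2 + 2*Y² + 13*X) (K(Y, X) = 3/(-2 + ((Y + Y)*Y + 13*X)) = 3/(-2 + ((2*Y)*Y + 13*X)) = 3/(-2 + (2*Y² + 13*X)) = 3/(-2 + 2*Y² + 13*X))
(0*(-8))*((-52 - 21) + K(w, -10)) = (0*(-8))*((-52 - 21) + 3/(-2 + 2*(-10)² + 13*(-10))) = 0*(-73 + 3/(-2 + 2*100 - 130)) = 0*(-73 + 3/(-2 + 200 - 130)) = 0*(-73 + 3/68) = 0*(-4961/68) = 0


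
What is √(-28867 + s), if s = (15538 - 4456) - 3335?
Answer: 8*I*√330 ≈ 145.33*I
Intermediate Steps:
s = 7747 (s = 11082 - 3335 = 7747)
√(-28867 + s) = √(-28867 + 7747) = √(-21120) = 8*I*√330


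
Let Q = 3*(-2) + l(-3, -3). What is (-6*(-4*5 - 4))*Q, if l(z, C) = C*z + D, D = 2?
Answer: 720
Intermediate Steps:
l(z, C) = 2 + C*z (l(z, C) = C*z + 2 = 2 + C*z)
Q = 5 (Q = 3*(-2) + (2 - 3*(-3)) = -6 + (2 + 9) = -6 + 11 = 5)
(-6*(-4*5 - 4))*Q = -6*(-4*5 - 4)*5 = -6*(-20 - 4)*5 = -6*(-24)*5 = 144*5 = 720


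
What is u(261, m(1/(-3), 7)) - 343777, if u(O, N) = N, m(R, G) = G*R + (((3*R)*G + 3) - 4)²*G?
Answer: -1029994/3 ≈ -3.4333e+5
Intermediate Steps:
m(R, G) = G*R + G*(-1 + 3*G*R)² (m(R, G) = G*R + ((3*G*R + 3) - 4)²*G = G*R + ((3 + 3*G*R) - 4)²*G = G*R + (-1 + 3*G*R)²*G = G*R + G*(-1 + 3*G*R)²)
u(261, m(1/(-3), 7)) - 343777 = 7*(1/(-3) + (-1 + 3*7/(-3))²) - 343777 = 7*(-⅓ + (-1 + 3*7*(-⅓))²) - 343777 = 7*(-⅓ + (-1 - 7)²) - 343777 = 7*(-⅓ + (-8)²) - 343777 = 7*(-⅓ + 64) - 343777 = 7*(191/3) - 343777 = 1337/3 - 343777 = -1029994/3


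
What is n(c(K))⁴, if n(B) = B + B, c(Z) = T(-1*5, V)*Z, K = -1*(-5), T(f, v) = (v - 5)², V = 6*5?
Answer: 1525878906250000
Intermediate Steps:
V = 30
T(f, v) = (-5 + v)²
K = 5
c(Z) = 625*Z (c(Z) = (-5 + 30)²*Z = 25²*Z = 625*Z)
n(B) = 2*B
n(c(K))⁴ = (2*(625*5))⁴ = (2*3125)⁴ = 6250⁴ = 1525878906250000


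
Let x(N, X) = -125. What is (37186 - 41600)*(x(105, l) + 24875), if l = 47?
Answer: -109246500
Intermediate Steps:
(37186 - 41600)*(x(105, l) + 24875) = (37186 - 41600)*(-125 + 24875) = -4414*24750 = -109246500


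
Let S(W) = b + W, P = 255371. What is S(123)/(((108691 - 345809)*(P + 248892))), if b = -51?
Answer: -36/59784917017 ≈ -6.0216e-10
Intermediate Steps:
S(W) = -51 + W
S(123)/(((108691 - 345809)*(P + 248892))) = (-51 + 123)/(((108691 - 345809)*(255371 + 248892))) = 72/((-237118*504263)) = 72/(-119569834034) = 72*(-1/119569834034) = -36/59784917017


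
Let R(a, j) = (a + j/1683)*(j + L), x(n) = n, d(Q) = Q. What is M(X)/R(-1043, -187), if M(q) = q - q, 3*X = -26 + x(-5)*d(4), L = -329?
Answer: 0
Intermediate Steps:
X = -46/3 (X = (-26 - 5*4)/3 = (-26 - 20)/3 = (⅓)*(-46) = -46/3 ≈ -15.333)
R(a, j) = (-329 + j)*(a + j/1683) (R(a, j) = (a + j/1683)*(j - 329) = (a + j*(1/1683))*(-329 + j) = (a + j/1683)*(-329 + j) = (-329 + j)*(a + j/1683))
M(q) = 0
M(X)/R(-1043, -187) = 0/(-329*(-1043) - 329/1683*(-187) + (1/1683)*(-187)² - 1043*(-187)) = 0/(343147 + 329/9 + (1/1683)*34969 + 195041) = 0/(343147 + 329/9 + 187/9 + 195041) = 0/(1614736/3) = 0*(3/1614736) = 0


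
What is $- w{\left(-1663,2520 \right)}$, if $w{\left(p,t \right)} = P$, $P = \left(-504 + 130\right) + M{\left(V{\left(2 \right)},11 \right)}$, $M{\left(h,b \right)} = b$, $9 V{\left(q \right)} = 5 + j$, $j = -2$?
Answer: $363$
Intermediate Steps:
$V{\left(q \right)} = \frac{1}{3}$ ($V{\left(q \right)} = \frac{5 - 2}{9} = \frac{1}{9} \cdot 3 = \frac{1}{3}$)
$P = -363$ ($P = \left(-504 + 130\right) + 11 = -374 + 11 = -363$)
$w{\left(p,t \right)} = -363$
$- w{\left(-1663,2520 \right)} = \left(-1\right) \left(-363\right) = 363$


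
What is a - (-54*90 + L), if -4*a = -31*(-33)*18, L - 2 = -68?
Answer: 645/2 ≈ 322.50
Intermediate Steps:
L = -66 (L = 2 - 68 = -66)
a = -9207/2 (a = -(-31*(-33))*18/4 = -1023*18/4 = -1/4*18414 = -9207/2 ≈ -4603.5)
a - (-54*90 + L) = -9207/2 - (-54*90 - 66) = -9207/2 - (-4860 - 66) = -9207/2 - 1*(-4926) = -9207/2 + 4926 = 645/2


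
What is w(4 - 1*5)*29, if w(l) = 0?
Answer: 0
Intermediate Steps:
w(4 - 1*5)*29 = 0*29 = 0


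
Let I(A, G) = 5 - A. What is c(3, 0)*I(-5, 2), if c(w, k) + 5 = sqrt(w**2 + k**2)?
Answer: -20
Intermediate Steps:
c(w, k) = -5 + sqrt(k**2 + w**2) (c(w, k) = -5 + sqrt(w**2 + k**2) = -5 + sqrt(k**2 + w**2))
c(3, 0)*I(-5, 2) = (-5 + sqrt(0**2 + 3**2))*(5 - 1*(-5)) = (-5 + sqrt(0 + 9))*(5 + 5) = (-5 + sqrt(9))*10 = (-5 + 3)*10 = -2*10 = -20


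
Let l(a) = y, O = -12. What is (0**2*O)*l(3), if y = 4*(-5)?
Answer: 0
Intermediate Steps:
y = -20
l(a) = -20
(0**2*O)*l(3) = (0**2*(-12))*(-20) = (0*(-12))*(-20) = 0*(-20) = 0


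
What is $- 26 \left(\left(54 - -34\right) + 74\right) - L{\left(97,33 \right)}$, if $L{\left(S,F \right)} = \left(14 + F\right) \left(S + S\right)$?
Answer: $-13330$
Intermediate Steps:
$L{\left(S,F \right)} = 2 S \left(14 + F\right)$ ($L{\left(S,F \right)} = \left(14 + F\right) 2 S = 2 S \left(14 + F\right)$)
$- 26 \left(\left(54 - -34\right) + 74\right) - L{\left(97,33 \right)} = - 26 \left(\left(54 - -34\right) + 74\right) - 2 \cdot 97 \left(14 + 33\right) = - 26 \left(\left(54 + 34\right) + 74\right) - 2 \cdot 97 \cdot 47 = - 26 \left(88 + 74\right) - 9118 = \left(-26\right) 162 - 9118 = -4212 - 9118 = -13330$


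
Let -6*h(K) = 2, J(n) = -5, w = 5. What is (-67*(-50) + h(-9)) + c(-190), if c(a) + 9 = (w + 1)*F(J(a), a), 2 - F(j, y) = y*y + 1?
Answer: -639760/3 ≈ -2.1325e+5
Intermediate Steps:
F(j, y) = 1 - y² (F(j, y) = 2 - (y*y + 1) = 2 - (y² + 1) = 2 - (1 + y²) = 2 + (-1 - y²) = 1 - y²)
h(K) = -⅓ (h(K) = -⅙*2 = -⅓)
c(a) = -3 - 6*a² (c(a) = -9 + (5 + 1)*(1 - a²) = -9 + 6*(1 - a²) = -9 + (6 - 6*a²) = -3 - 6*a²)
(-67*(-50) + h(-9)) + c(-190) = (-67*(-50) - ⅓) + (-3 - 6*(-190)²) = (3350 - ⅓) + (-3 - 6*36100) = 10049/3 + (-3 - 216600) = 10049/3 - 216603 = -639760/3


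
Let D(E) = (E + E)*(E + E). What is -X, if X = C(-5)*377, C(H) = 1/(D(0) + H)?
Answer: 377/5 ≈ 75.400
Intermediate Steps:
D(E) = 4*E² (D(E) = (2*E)*(2*E) = 4*E²)
C(H) = 1/H (C(H) = 1/(4*0² + H) = 1/(4*0 + H) = 1/(0 + H) = 1/H)
X = -377/5 (X = 377/(-5) = -⅕*377 = -377/5 ≈ -75.400)
-X = -1*(-377/5) = 377/5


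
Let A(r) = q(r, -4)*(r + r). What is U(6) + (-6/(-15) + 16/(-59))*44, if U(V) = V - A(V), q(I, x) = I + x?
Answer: -3638/295 ≈ -12.332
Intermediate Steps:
A(r) = 2*r*(-4 + r) (A(r) = (r - 4)*(r + r) = (-4 + r)*(2*r) = 2*r*(-4 + r))
U(V) = V - 2*V*(-4 + V)
U(6) + (-6/(-15) + 16/(-59))*44 = 6*(9 - 2*6) + (-6/(-15) + 16/(-59))*44 = 6*(9 - 12) + (-6*(-1/15) + 16*(-1/59))*44 = 6*(-3) + (⅖ - 16/59)*44 = -18 + (38/295)*44 = -18 + 1672/295 = -3638/295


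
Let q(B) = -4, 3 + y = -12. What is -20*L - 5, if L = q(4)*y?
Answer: -1205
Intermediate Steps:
y = -15 (y = -3 - 12 = -15)
L = 60 (L = -4*(-15) = 60)
-20*L - 5 = -20*60 - 5 = -1200 - 5 = -1205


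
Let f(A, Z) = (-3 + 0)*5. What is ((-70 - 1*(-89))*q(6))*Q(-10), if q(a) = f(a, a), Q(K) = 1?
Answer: -285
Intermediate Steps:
f(A, Z) = -15 (f(A, Z) = -3*5 = -15)
q(a) = -15
((-70 - 1*(-89))*q(6))*Q(-10) = ((-70 - 1*(-89))*(-15))*1 = ((-70 + 89)*(-15))*1 = (19*(-15))*1 = -285*1 = -285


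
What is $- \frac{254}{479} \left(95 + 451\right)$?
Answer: $- \frac{138684}{479} \approx -289.53$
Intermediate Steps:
$- \frac{254}{479} \left(95 + 451\right) = \left(-254\right) \frac{1}{479} \cdot 546 = \left(- \frac{254}{479}\right) 546 = - \frac{138684}{479}$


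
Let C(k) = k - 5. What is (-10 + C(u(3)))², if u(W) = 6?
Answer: 81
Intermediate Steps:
C(k) = -5 + k
(-10 + C(u(3)))² = (-10 + (-5 + 6))² = (-10 + 1)² = (-9)² = 81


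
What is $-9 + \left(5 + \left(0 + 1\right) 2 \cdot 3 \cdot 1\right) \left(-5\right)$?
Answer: $-64$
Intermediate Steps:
$-9 + \left(5 + \left(0 + 1\right) 2 \cdot 3 \cdot 1\right) \left(-5\right) = -9 + \left(5 + 1 \cdot 2 \cdot 3\right) \left(-5\right) = -9 + \left(5 + 2 \cdot 3\right) \left(-5\right) = -9 + \left(5 + 6\right) \left(-5\right) = -9 + 11 \left(-5\right) = -9 - 55 = -64$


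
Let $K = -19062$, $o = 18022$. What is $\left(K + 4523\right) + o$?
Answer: $3483$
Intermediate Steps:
$\left(K + 4523\right) + o = \left(-19062 + 4523\right) + 18022 = -14539 + 18022 = 3483$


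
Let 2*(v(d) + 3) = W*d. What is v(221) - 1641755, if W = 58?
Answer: -1635349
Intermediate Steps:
v(d) = -3 + 29*d (v(d) = -3 + (58*d)/2 = -3 + 29*d)
v(221) - 1641755 = (-3 + 29*221) - 1641755 = (-3 + 6409) - 1641755 = 6406 - 1641755 = -1635349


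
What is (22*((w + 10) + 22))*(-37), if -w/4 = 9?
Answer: 3256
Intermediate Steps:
w = -36 (w = -4*9 = -36)
(22*((w + 10) + 22))*(-37) = (22*((-36 + 10) + 22))*(-37) = (22*(-26 + 22))*(-37) = (22*(-4))*(-37) = -88*(-37) = 3256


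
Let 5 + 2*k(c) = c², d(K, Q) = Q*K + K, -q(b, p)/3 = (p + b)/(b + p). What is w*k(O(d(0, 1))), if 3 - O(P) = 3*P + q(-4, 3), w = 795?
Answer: 24645/2 ≈ 12323.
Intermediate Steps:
q(b, p) = -3 (q(b, p) = -3*(p + b)/(b + p) = -3*(b + p)/(b + p) = -3*1 = -3)
d(K, Q) = K + K*Q (d(K, Q) = K*Q + K = K + K*Q)
O(P) = 6 - 3*P (O(P) = 3 - (3*P - 3) = 3 - (-3 + 3*P) = 3 + (3 - 3*P) = 6 - 3*P)
k(c) = -5/2 + c²/2
w*k(O(d(0, 1))) = 795*(-5/2 + (6 - 0*(1 + 1))²/2) = 795*(-5/2 + (6 - 0*2)²/2) = 795*(-5/2 + (6 - 3*0)²/2) = 795*(-5/2 + (6 + 0)²/2) = 795*(-5/2 + (½)*6²) = 795*(-5/2 + (½)*36) = 795*(-5/2 + 18) = 795*(31/2) = 24645/2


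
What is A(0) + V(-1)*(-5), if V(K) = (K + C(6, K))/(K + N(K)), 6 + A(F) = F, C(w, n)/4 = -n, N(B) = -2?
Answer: -1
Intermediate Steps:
C(w, n) = -4*n (C(w, n) = 4*(-n) = -4*n)
A(F) = -6 + F
V(K) = -3*K/(-2 + K) (V(K) = (K - 4*K)/(K - 2) = (-3*K)/(-2 + K) = -3*K/(-2 + K))
A(0) + V(-1)*(-5) = (-6 + 0) - 3*(-1)/(-2 - 1)*(-5) = -6 - 3*(-1)/(-3)*(-5) = -6 - 3*(-1)*(-⅓)*(-5) = -6 - 1*(-5) = -6 + 5 = -1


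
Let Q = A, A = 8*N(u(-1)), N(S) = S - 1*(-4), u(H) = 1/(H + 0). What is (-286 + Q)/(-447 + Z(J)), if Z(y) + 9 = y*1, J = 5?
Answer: 262/451 ≈ 0.58093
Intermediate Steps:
u(H) = 1/H
N(S) = 4 + S (N(S) = S + 4 = 4 + S)
Z(y) = -9 + y (Z(y) = -9 + y*1 = -9 + y)
A = 24 (A = 8*(4 + 1/(-1)) = 8*(4 - 1) = 8*3 = 24)
Q = 24
(-286 + Q)/(-447 + Z(J)) = (-286 + 24)/(-447 + (-9 + 5)) = -262/(-447 - 4) = -262/(-451) = -262*(-1/451) = 262/451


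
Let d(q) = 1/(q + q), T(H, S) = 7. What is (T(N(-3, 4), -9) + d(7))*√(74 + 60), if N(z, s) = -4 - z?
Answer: 99*√134/14 ≈ 81.858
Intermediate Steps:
d(q) = 1/(2*q)
(T(N(-3, 4), -9) + d(7))*√(74 + 60) = (7 + (½)/7)*√(74 + 60) = (7 + (½)*(⅐))*√134 = (7 + 1/14)*√134 = 99*√134/14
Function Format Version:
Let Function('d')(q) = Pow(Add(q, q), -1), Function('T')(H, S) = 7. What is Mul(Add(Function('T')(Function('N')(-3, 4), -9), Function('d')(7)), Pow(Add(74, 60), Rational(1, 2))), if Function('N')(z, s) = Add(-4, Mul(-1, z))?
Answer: Mul(Rational(99, 14), Pow(134, Rational(1, 2))) ≈ 81.858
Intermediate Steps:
Function('d')(q) = Mul(Rational(1, 2), Pow(q, -1)) (Function('d')(q) = Pow(Mul(2, q), -1) = Mul(Rational(1, 2), Pow(q, -1)))
Mul(Add(Function('T')(Function('N')(-3, 4), -9), Function('d')(7)), Pow(Add(74, 60), Rational(1, 2))) = Mul(Add(7, Mul(Rational(1, 2), Pow(7, -1))), Pow(Add(74, 60), Rational(1, 2))) = Mul(Add(7, Mul(Rational(1, 2), Rational(1, 7))), Pow(134, Rational(1, 2))) = Mul(Add(7, Rational(1, 14)), Pow(134, Rational(1, 2))) = Mul(Rational(99, 14), Pow(134, Rational(1, 2)))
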